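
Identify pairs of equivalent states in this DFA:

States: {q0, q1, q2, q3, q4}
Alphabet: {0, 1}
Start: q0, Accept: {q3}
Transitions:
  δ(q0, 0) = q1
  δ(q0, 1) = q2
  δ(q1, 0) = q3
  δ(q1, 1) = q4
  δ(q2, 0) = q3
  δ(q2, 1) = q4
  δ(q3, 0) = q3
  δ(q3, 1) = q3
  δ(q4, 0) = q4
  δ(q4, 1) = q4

Using the table-filling algorithm:
Round 0 – mark pairs where exactly one state is accepting: (q0,q3), (q1,q3), (q2,q3), (q3,q4)
Round 1 – newly marked: (q0,q1) [on 0: q1 vs q3, already marked]; (q0,q2) [on 0: q1 vs q3, already marked]; (q1,q4) [on 0: q3 vs q4, already marked]; (q2,q4) [on 0: q3 vs q4, already marked]
Round 2 – newly marked: (q0,q4) [on 0: q1 vs q4, already marked]
No further pairs can be marked.
(q1, q2) unmarked: δ(q1,0)=q3, δ(q2,0)=q3; δ(q1,1)=q4, δ(q2,1)=q4 → equivalent
Equivalent pairs: (q1, q2)

Final answer: Equivalent pairs: (q1, q2)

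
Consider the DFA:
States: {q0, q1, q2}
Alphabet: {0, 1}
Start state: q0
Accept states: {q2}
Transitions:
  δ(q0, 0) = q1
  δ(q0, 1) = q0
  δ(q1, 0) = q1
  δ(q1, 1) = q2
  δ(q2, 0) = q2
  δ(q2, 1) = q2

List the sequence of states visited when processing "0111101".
Starting at q0
Read '0': q0 -> q1
Read '1': q1 -> q2
Read '1': q2 -> q2
Read '1': q2 -> q2
Read '1': q2 -> q2
Read '0': q2 -> q2
Read '1': q2 -> q2

Final answer: q0 -> q1 -> q2 -> q2 -> q2 -> q2 -> q2 -> q2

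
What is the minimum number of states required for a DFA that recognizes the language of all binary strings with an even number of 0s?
Language: binary strings with an even number of 0s
Lower bound (Myhill–Nerode): the prefixes ε, 0 are pairwise distinguishable:
  ε vs 0: suffix ε distinguishes them (ε has zero 0s (accepted), 0 has one 0 (rejected))
So any DFA needs at least 2 states.
Upper bound: a DFA with 2 states exists (one state per class above).
Minimum states: 2

Final answer: 2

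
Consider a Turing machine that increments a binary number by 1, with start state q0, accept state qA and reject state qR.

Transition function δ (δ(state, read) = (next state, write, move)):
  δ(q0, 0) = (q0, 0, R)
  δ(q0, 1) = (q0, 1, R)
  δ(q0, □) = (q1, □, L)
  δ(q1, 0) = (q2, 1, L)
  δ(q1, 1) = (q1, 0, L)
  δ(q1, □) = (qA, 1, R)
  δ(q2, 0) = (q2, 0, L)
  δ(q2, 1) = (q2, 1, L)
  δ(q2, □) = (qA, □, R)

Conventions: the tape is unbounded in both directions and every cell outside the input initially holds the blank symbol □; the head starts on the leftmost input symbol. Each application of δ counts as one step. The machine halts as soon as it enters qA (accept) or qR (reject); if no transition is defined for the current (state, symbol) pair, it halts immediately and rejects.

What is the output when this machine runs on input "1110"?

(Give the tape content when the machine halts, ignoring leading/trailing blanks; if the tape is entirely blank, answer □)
Step 0: [q0]1110 (head at position 0)
Step 1: δ(q0, 1) = (q0, 1, R)  ⊢  1[q0]110 (head at position 1)
Step 2: δ(q0, 1) = (q0, 1, R)  ⊢  11[q0]10 (head at position 2)
Step 3: δ(q0, 1) = (q0, 1, R)  ⊢  111[q0]0 (head at position 3)
Step 4: δ(q0, 0) = (q0, 0, R)  ⊢  1110[q0]□ (head at position 4)
Step 5: δ(q0, □) = (q1, □, L)  ⊢  111[q1]0□ (head at position 3)
Step 6: δ(q1, 0) = (q2, 1, L)  ⊢  11[q2]11□ (head at position 2)
Step 7: δ(q2, 1) = (q2, 1, L)  ⊢  1[q2]111□ (head at position 1)
Step 8: δ(q2, 1) = (q2, 1, L)  ⊢  [q2]1111□ (head at position 0)
Step 9: δ(q2, 1) = (q2, 1, L)  ⊢  [q2]□1111□ (head at position -1)
Step 10: δ(q2, □) = (qA, □, R)  ⊢  □[qA]1111□ (head at position 0)
The machine is in qA, so it halts and accepts.
Tape content when halted (ignoring surrounding blanks): 1111

Final answer: Output: 1111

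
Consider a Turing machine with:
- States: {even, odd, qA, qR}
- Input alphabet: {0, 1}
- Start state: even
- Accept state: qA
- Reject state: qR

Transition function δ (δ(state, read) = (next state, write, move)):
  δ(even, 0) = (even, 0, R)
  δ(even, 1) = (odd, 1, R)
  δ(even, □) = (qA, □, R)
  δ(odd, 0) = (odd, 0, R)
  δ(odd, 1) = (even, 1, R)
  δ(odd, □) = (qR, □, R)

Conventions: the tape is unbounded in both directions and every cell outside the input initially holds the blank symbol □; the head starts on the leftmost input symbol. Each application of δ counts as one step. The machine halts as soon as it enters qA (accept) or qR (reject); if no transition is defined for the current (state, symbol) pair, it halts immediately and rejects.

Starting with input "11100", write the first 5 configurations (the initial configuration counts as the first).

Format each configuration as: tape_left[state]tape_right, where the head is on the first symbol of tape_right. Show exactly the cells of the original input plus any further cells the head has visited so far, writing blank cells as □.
Step 0: [even]11100 (head at position 0)
Step 1: δ(even, 1) = (odd, 1, R)  ⊢  1[odd]1100 (head at position 1)
Step 2: δ(odd, 1) = (even, 1, R)  ⊢  11[even]100 (head at position 2)
Step 3: δ(even, 1) = (odd, 1, R)  ⊢  111[odd]00 (head at position 3)
Step 4: δ(odd, 0) = (odd, 0, R)  ⊢  1110[odd]0 (head at position 4)

Final answer: [even]11100 ⊢ 1[odd]1100 ⊢ 11[even]100 ⊢ 111[odd]00 ⊢ 1110[odd]0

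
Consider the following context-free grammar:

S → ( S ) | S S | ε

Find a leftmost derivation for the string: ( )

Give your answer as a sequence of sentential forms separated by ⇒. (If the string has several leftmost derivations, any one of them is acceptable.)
Start with S.
Step 1: the leftmost non-terminal is S; apply S → ( S ):  ( S )
Step 2: the leftmost non-terminal is S; apply S → ε:  ( )

Final answer: S ⇒ ( S ) ⇒ ( )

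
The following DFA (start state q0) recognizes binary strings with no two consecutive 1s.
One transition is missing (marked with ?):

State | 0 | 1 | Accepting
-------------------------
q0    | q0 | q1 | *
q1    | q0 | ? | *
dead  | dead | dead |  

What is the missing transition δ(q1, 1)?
dead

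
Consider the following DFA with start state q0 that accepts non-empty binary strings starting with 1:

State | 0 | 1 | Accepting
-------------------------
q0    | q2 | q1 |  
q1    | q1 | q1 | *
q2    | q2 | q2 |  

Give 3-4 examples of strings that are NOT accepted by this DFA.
Any strings that end in a non-accepting state work; for example:
"01": q0 → q2 → q2; q2 is not accepting → rejected
"000": q0 → q2 → q2 → q2; q2 is not accepting → rejected
"0000": q0 → q2 → q2 → q2 → q2; q2 is not accepting → rejected
"0100": q0 → q2 → q2 → q2 → q2; q2 is not accepting → rejected

Final answer: "01", "000", "0000", "0100"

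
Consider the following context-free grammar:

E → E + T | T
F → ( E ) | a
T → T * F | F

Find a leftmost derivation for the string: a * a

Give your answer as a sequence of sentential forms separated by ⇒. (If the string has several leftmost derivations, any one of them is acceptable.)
Start with E.
Step 1: the leftmost non-terminal is E; apply E → T:  T
Step 2: the leftmost non-terminal is T; apply T → T * F:  T * F
Step 3: the leftmost non-terminal is T; apply T → F:  F * F
Step 4: the leftmost non-terminal is F; apply F → a:  a * F
Step 5: the leftmost non-terminal is F; apply F → a:  a * a

Final answer: E ⇒ T ⇒ T * F ⇒ F * F ⇒ a * F ⇒ a * a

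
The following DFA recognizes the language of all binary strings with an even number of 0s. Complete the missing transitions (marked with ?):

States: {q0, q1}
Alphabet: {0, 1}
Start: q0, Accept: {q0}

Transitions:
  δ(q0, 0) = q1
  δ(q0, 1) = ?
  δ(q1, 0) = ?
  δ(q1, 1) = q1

What each state remembers (consistent with the given transitions and accept states):
  q0: an even number of 0s has been read so far
  q1: an odd number of 0s has been read so far
Filling in the missing entries:
  δ(q0, 1): in q0 (an even number of 0s has been read so far), after reading 1 we have: an even number of 0s has been read so far → q0
  δ(q1, 0): in q1 (an odd number of 0s has been read so far), after reading 0 we have: an even number of 0s has been read so far → q0

Final answer: δ(q0, 1) = q0; δ(q1, 0) = q0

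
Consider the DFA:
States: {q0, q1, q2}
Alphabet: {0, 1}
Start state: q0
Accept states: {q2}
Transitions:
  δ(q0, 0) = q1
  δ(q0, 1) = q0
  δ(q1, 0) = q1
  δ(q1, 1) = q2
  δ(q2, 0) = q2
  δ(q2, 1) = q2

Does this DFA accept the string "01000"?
Processing string "01000":
  q0 --0--> q1
  q1 --1--> q2
  q2 --0--> q2
  q2 --0--> q2
  q2 --0--> q2
Final state: q2
Accept states: {q2}
q2 is an accept state, so the string is accepted.

Final answer: Yes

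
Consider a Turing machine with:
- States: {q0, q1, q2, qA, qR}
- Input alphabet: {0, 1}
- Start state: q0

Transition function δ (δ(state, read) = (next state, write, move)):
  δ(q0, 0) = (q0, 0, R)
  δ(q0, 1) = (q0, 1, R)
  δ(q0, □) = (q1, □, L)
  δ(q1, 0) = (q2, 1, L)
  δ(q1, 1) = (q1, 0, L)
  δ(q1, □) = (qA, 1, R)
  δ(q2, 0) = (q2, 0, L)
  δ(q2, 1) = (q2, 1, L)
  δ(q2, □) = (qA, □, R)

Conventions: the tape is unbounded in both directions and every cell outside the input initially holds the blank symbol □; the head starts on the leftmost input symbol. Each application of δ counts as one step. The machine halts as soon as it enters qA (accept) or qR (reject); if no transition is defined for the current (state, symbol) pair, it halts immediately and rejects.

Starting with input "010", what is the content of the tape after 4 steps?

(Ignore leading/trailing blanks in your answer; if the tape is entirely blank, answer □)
Step 0: [q0]010 (head at position 0)
Step 1: δ(q0, 0) = (q0, 0, R)  ⊢  0[q0]10 (head at position 1)
Step 2: δ(q0, 1) = (q0, 1, R)  ⊢  01[q0]0 (head at position 2)
Step 3: δ(q0, 0) = (q0, 0, R)  ⊢  010[q0]□ (head at position 3)
Step 4: δ(q0, □) = (q1, □, L)  ⊢  01[q1]0□ (head at position 2)
Tape after 4 steps (ignoring surrounding blanks): 010

Final answer: Tape: 010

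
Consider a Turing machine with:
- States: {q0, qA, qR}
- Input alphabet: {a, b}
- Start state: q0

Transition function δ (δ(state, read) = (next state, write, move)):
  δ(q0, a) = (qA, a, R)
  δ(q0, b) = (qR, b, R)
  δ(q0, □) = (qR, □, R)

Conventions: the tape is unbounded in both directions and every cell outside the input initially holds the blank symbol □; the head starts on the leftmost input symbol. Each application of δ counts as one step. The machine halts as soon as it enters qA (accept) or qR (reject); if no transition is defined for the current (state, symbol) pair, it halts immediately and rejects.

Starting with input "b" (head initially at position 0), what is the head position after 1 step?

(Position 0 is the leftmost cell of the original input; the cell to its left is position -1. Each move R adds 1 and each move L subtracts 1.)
Step 0: [q0]b (head at position 0)
Step 1: δ(q0, b) = (qR, b, R)  ⊢  b[qR]□ (head at position 1)
Head position after 1 step: 1

Final answer: Position 1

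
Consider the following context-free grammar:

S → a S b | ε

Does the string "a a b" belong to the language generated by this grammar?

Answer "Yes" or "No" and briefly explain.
Every derivation applies S → a S b some number n of times and then S → ε, producing a^n b^n with equally many a's and b's. The string a a b has two a's but only one b, so it cannot be derived.

Final answer: No - no valid derivation exists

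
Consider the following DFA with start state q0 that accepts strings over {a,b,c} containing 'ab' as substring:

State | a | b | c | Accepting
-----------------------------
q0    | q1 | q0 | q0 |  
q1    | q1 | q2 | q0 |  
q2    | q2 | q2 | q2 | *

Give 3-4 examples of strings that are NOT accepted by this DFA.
Any strings that end in a non-accepting state work; for example:
"b": q0 → q0; q0 is not accepting → rejected
"acb": q0 → q1 → q0 → q0; q0 is not accepting → rejected
"acba": q0 → q1 → q0 → q0 → q1; q1 is not accepting → rejected
"caca": q0 → q0 → q1 → q0 → q1; q1 is not accepting → rejected

Final answer: "b", "acb", "acba", "caca"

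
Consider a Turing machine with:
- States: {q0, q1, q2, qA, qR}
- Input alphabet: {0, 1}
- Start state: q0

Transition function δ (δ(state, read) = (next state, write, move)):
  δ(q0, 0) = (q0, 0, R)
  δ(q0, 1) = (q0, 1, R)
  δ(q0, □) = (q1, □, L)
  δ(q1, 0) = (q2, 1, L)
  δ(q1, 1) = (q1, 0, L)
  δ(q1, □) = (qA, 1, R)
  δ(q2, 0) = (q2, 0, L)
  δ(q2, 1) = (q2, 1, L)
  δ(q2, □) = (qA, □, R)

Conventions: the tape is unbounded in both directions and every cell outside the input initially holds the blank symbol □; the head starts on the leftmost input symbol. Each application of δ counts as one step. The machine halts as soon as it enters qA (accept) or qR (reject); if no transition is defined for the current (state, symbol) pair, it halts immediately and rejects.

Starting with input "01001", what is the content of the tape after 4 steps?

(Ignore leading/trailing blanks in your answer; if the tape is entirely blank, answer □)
Step 0: [q0]01001 (head at position 0)
Step 1: δ(q0, 0) = (q0, 0, R)  ⊢  0[q0]1001 (head at position 1)
Step 2: δ(q0, 1) = (q0, 1, R)  ⊢  01[q0]001 (head at position 2)
Step 3: δ(q0, 0) = (q0, 0, R)  ⊢  010[q0]01 (head at position 3)
Step 4: δ(q0, 0) = (q0, 0, R)  ⊢  0100[q0]1 (head at position 4)
Tape after 4 steps (ignoring surrounding blanks): 01001

Final answer: Tape: 01001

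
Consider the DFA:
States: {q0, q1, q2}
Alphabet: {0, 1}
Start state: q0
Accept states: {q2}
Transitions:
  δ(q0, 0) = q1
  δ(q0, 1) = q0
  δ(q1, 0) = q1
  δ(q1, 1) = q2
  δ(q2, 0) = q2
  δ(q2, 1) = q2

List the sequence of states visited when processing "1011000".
Starting at q0
Read '1': q0 -> q0
Read '0': q0 -> q1
Read '1': q1 -> q2
Read '1': q2 -> q2
Read '0': q2 -> q2
Read '0': q2 -> q2
Read '0': q2 -> q2

Final answer: q0 -> q0 -> q1 -> q2 -> q2 -> q2 -> q2 -> q2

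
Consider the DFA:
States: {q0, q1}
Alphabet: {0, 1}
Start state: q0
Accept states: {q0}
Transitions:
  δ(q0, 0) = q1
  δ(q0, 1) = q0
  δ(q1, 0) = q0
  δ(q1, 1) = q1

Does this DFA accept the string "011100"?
Processing string "011100":
  q0 --0--> q1
  q1 --1--> q1
  q1 --1--> q1
  q1 --1--> q1
  q1 --0--> q0
  q0 --0--> q1
Final state: q1
Accept states: {q0}
q1 is not an accept state, so the string is rejected.

Final answer: No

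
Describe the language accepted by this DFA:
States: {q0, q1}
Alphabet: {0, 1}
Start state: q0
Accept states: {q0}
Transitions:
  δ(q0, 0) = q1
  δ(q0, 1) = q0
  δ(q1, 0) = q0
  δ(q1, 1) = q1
Analyzing the DFA structure:
Start state: q0
Accept states: {q0}
Interpreting what each state remembers (checking against the transitions):
  q0: an even number of 0s has been read so far
  q1: an odd number of 0s has been read so far
  δ(q0, 0): in q0 (an even number of 0s has been read so far), after reading 0 we have: an odd number of 0s has been read so far → q1
  δ(q0, 1): in q0 (an even number of 0s has been read so far), after reading 1 we have: an even number of 0s has been read so far → q0
  δ(q1, 0): in q1 (an odd number of 0s has been read so far), after reading 0 we have: an even number of 0s has been read so far → q0
  δ(q1, 1): in q1 (an odd number of 0s has been read so far), after reading 1 we have: an odd number of 0s has been read so far → q1
A string is accepted iff it ends in {q0}, i.e. an even number of 0s has been read so far.
Language: All binary strings with an even number of 0s

Final answer: All binary strings with an even number of 0s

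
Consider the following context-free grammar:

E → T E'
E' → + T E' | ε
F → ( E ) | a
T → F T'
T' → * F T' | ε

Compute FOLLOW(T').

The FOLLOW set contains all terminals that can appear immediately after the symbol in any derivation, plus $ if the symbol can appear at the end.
Useful FIRST sets: FIRST(E') = {+, ε}, FIRST(T') = {*, ε} (both E' and T' are nullable).
FOLLOW(E): E is the start symbol → $; E appears in F → ( E ) followed by ')' → FOLLOW(E) = {), $}.
FOLLOW(E'): E' appears at the right end of E → T E' and of E' → + T E', so FOLLOW(E') ⊇ FOLLOW(E) (the second occurrence adds nothing new). FOLLOW(E') = {), $}.
FOLLOW(T): in E → T E' and E' → + T E', T is followed by E': add FIRST(E') minus ε = {+}; since E' is nullable, also add FOLLOW(E) and FOLLOW(E') = {), $}. FOLLOW(T) = {+, ), $}.
FOLLOW(T'): T' appears at the right end of T → F T' and of T' → * F T', so FOLLOW(T') = FOLLOW(T) = {+, ), $}.

Final answer: {$, ), +}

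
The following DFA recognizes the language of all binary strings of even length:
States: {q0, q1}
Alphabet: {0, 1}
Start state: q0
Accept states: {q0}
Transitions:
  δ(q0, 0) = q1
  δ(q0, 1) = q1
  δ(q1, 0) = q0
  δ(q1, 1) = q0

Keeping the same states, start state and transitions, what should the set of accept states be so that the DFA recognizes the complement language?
The DFA is complete (every state has a transition on every symbol), so the complement
is recognized by the same DFA with accepting and non-accepting states swapped.
Original accept states: {q0}
Complement accept states = All states - Original accept states
= {q0, q1} - {q0}
= {q1}
Complement language: strings of ODD length

Final answer: {q1}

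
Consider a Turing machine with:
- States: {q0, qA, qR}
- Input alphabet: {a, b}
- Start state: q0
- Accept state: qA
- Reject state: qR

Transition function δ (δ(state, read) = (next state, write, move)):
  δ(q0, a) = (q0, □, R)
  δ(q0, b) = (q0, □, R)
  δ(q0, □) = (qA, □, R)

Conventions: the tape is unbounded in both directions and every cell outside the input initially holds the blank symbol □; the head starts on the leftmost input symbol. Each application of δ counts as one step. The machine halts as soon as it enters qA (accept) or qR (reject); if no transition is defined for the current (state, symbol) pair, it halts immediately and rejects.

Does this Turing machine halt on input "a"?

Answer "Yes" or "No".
Step 0: [q0]a (head at position 0)
Step 1: δ(q0, a) = (q0, □, R)  ⊢  □[q0]□ (head at position 1)
Step 2: δ(q0, □) = (qA, □, R)  ⊢  □□[qA]□ (head at position 2)
The machine is in qA, so it halts and accepts.
It halts after 2 steps.

Final answer: Yes - halts after 2 steps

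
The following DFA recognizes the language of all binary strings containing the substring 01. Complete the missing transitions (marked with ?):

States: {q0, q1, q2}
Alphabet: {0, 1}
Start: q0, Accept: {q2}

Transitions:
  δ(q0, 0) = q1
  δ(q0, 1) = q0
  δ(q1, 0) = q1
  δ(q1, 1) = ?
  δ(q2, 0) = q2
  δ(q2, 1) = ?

What each state remembers (consistent with the given transitions and accept states):
  q0: 01 not seen yet and the last symbol was not 0
  q1: 01 not seen yet and the last symbol was 0
  q2: the substring 01 has already been seen
Filling in the missing entries:
  δ(q1, 1): in q1 (01 not seen yet and the last symbol was 0), after reading 1 we have: the substring 01 has already been seen → q2
  δ(q2, 1): in q2 (the substring 01 has already been seen), after reading 1 we have: the substring 01 has already been seen → q2

Final answer: δ(q1, 1) = q2; δ(q2, 1) = q2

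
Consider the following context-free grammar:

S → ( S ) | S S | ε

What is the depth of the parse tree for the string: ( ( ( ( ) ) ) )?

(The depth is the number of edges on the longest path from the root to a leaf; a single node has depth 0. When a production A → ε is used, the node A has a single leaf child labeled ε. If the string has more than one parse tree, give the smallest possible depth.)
The string is 4 nested pairs. The shallowest parse tree applies S → ( S ) 4 times (one node per nested pair, each a child of the previous) and then S → ε in the middle.
S nodes at depths 0..4, ε leaf at depth 5; parentheses leaves are at depths 1..4.
(Using S → S S with an S → ε child anywhere only adds levels, so it cannot give a shallower tree.)
Depth = 5.

Final answer: 5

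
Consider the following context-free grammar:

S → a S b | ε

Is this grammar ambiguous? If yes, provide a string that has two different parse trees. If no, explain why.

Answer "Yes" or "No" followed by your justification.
At every step exactly one production applies: if the remaining string to generate is non-empty it starts with a and ends with b, forcing S → a S b; if it is empty, S → ε is forced. Hence each string a^n b^n has exactly one derivation (S → a S b applied n times, then S → ε) and one parse tree.

Final answer: No - the grammar is unambiguous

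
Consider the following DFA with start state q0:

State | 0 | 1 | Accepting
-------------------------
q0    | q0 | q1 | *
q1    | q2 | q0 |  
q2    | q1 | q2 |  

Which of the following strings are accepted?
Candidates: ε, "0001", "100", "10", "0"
ε: q0; q0 is accepting → accepted
"0001": q0 → q0 → q0 → q0 → q1; q1 is not accepting → rejected
"100": q0 → q1 → q2 → q1; q1 is not accepting → rejected
"10": q0 → q1 → q2; q2 is not accepting → rejected
"0": q0 → q0; q0 is accepting → accepted

Final answer: ε, "0"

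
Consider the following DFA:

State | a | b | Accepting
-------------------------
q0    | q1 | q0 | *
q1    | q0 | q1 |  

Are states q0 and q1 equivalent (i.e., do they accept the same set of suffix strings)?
Try the suffix ε (the empty string).
From q0: q0 — accepting.
From q1: q1 — not accepting.
The two states disagree on this suffix, so they are not equivalent.

Final answer: No. Distinguishing string: ε (the empty string) - accepted from q0 but not from q1.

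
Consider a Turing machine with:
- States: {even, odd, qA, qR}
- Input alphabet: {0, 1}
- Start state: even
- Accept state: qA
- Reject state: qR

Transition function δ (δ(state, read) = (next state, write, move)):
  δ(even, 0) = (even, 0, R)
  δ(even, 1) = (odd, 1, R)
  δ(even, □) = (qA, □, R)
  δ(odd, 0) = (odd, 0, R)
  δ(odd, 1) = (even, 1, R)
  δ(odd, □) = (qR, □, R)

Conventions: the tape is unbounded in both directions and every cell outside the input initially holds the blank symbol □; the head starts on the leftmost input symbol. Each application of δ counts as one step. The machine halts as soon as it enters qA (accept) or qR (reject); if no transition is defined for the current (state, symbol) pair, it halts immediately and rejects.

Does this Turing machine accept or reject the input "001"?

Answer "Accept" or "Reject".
Step 0: [even]001 (head at position 0)
Step 1: δ(even, 0) = (even, 0, R)  ⊢  0[even]01 (head at position 1)
Step 2: δ(even, 0) = (even, 0, R)  ⊢  00[even]1 (head at position 2)
Step 3: δ(even, 1) = (odd, 1, R)  ⊢  001[odd]□ (head at position 3)
Step 4: δ(odd, □) = (qR, □, R)  ⊢  001□[qR]□ (head at position 4)
The machine is in qR, so it halts and rejects.

Final answer: Reject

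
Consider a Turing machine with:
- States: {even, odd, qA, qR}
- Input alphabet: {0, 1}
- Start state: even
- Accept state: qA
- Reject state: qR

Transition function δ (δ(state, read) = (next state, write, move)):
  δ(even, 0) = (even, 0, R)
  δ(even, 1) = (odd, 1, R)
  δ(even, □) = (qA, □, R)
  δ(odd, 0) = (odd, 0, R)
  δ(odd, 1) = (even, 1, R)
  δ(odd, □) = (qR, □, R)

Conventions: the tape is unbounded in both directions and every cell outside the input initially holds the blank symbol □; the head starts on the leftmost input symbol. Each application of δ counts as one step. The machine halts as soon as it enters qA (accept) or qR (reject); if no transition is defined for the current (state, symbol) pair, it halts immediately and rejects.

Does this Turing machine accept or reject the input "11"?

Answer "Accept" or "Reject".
Step 0: [even]11 (head at position 0)
Step 1: δ(even, 1) = (odd, 1, R)  ⊢  1[odd]1 (head at position 1)
Step 2: δ(odd, 1) = (even, 1, R)  ⊢  11[even]□ (head at position 2)
Step 3: δ(even, □) = (qA, □, R)  ⊢  11□[qA]□ (head at position 3)
The machine is in qA, so it halts and accepts.

Final answer: Accept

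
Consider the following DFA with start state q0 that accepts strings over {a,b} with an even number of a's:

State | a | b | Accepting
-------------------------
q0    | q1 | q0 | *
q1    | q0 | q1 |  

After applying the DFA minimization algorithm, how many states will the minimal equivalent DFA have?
All 2 states are reachable from q0, so none can be removed as unreachable.
Table-filling: first mark every (accepting, non-accepting) pair as distinguishable (accepting: {q0}; non-accepting: {q1}).
Every pair of states is distinguishable, so the DFA is already minimal.
Equivalence classes: {q0}, {q1} → 2 states.

Final answer: 2 states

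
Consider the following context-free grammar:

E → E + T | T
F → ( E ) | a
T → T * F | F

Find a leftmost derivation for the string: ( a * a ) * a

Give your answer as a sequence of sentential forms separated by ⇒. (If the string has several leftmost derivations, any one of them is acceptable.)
Start with E.
Step 1: the leftmost non-terminal is E; apply E → T:  T
Step 2: the leftmost non-terminal is T; apply T → T * F:  T * F
Step 3: the leftmost non-terminal is T; apply T → F:  F * F
Step 4: the leftmost non-terminal is F; apply F → ( E ):  ( E ) * F
Step 5: the leftmost non-terminal is E; apply E → T:  ( T ) * F
Step 6: the leftmost non-terminal is T; apply T → T * F:  ( T * F ) * F
Step 7: the leftmost non-terminal is T; apply T → F:  ( F * F ) * F
Step 8: the leftmost non-terminal is F; apply F → a:  ( a * F ) * F
Step 9: the leftmost non-terminal is F; apply F → a:  ( a * a ) * F
Step 10: the leftmost non-terminal is F; apply F → a:  ( a * a ) * a

Final answer: E ⇒ T ⇒ T * F ⇒ F * F ⇒ ( E ) * F ⇒ ( T ) * F ⇒ ( T * F ) * F ⇒ ( F * F ) * F ⇒ ( a * F ) * F ⇒ ( a * a ) * F ⇒ ( a * a ) * a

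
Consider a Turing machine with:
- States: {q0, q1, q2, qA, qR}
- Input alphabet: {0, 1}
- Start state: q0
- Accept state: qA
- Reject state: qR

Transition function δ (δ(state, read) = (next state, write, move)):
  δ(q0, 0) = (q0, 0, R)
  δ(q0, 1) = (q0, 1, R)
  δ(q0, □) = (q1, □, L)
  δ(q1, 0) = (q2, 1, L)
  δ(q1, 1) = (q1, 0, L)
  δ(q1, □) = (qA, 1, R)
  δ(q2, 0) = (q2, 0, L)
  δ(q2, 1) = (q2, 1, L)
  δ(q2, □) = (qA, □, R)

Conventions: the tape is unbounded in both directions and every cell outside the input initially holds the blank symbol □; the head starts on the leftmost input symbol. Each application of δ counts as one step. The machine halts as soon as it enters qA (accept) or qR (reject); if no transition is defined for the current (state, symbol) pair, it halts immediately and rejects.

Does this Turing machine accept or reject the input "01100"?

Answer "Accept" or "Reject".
Step 0: [q0]01100 (head at position 0)
Step 1: δ(q0, 0) = (q0, 0, R)  ⊢  0[q0]1100 (head at position 1)
Step 2: δ(q0, 1) = (q0, 1, R)  ⊢  01[q0]100 (head at position 2)
Step 3: δ(q0, 1) = (q0, 1, R)  ⊢  011[q0]00 (head at position 3)
Step 4: δ(q0, 0) = (q0, 0, R)  ⊢  0110[q0]0 (head at position 4)
Step 5: δ(q0, 0) = (q0, 0, R)  ⊢  01100[q0]□ (head at position 5)
Step 6: δ(q0, □) = (q1, □, L)  ⊢  0110[q1]0□ (head at position 4)
Step 7: δ(q1, 0) = (q2, 1, L)  ⊢  011[q2]01□ (head at position 3)
Step 8: δ(q2, 0) = (q2, 0, L)  ⊢  01[q2]101□ (head at position 2)
Step 9: δ(q2, 1) = (q2, 1, L)  ⊢  0[q2]1101□ (head at position 1)
Step 10: δ(q2, 1) = (q2, 1, L)  ⊢  [q2]01101□ (head at position 0)
Step 11: δ(q2, 0) = (q2, 0, L)  ⊢  [q2]□01101□ (head at position -1)
Step 12: δ(q2, □) = (qA, □, R)  ⊢  □[qA]01101□ (head at position 0)
The machine is in qA, so it halts and accepts.

Final answer: Accept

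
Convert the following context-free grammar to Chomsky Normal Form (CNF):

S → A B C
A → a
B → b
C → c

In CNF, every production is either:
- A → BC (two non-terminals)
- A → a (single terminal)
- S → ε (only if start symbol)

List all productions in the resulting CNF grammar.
The grammar has no ε-productions or unit productions to eliminate.
A → a is already in CNF (single terminal) – keep it.
B → b is already in CNF (single terminal) – keep it.
C → c is already in CNF (single terminal) – keep it.
S → A B C has 3 symbols on the right: break it into binary productions S → A X0, X0 → B C.
Resulting CNF grammar (5 productions): A → a; B → b; C → c; S → A X0; X0 → B C

Final answer: A → a; B → b; C → c; S → A X0; X0 → B C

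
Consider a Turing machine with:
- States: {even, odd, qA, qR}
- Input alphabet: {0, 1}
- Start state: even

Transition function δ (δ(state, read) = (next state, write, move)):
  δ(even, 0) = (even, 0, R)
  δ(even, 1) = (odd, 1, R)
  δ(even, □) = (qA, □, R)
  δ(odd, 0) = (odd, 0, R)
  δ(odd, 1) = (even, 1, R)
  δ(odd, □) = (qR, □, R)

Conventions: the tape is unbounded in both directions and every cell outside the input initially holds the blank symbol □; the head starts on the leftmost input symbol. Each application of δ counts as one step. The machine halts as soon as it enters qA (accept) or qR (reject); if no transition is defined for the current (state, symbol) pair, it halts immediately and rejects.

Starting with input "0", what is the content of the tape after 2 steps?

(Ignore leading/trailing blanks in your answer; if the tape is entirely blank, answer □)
Step 0: [even]0 (head at position 0)
Step 1: δ(even, 0) = (even, 0, R)  ⊢  0[even]□ (head at position 1)
Step 2: δ(even, □) = (qA, □, R)  ⊢  0□[qA]□ (head at position 2)
Tape after 2 steps (ignoring surrounding blanks): 0

Final answer: Tape: 0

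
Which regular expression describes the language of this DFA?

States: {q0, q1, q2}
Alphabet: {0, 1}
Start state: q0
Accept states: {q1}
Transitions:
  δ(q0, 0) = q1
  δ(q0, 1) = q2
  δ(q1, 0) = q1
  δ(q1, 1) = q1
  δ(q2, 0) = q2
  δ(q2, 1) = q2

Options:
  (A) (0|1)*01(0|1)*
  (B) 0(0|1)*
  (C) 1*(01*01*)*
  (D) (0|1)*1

Testing sample strings against the DFA:
  '0011' -> accepted
  '00' -> accepted
  '111' -> rejected
  '10' -> rejected
Checking each option for a counterexample:
  (A) (0|1)*01(0|1)*: '0' is accepted by the DFA but does not match the regex → eliminated
  (B) 0(0|1)*: agrees with the DFA on all strings of length ≤ 4
  (C) 1*(01*01*)*: ε is rejected by the DFA but matches the regex → eliminated
  (D) (0|1)*1: '0' is accepted by the DFA but does not match the regex → eliminated
Only (B) 0(0|1)* is consistent with the DFA.

Final answer: (B) 0(0|1)*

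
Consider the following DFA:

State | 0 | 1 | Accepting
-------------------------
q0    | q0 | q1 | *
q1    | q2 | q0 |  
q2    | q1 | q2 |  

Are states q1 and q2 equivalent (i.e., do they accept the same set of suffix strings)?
Try the suffix "1".
From q1: q1 → q0 — accepting.
From q2: q2 → q2 — not accepting.
The two states disagree on this suffix, so they are not equivalent.

Final answer: No. Distinguishing string: "1" - accepted from q1 but not from q2.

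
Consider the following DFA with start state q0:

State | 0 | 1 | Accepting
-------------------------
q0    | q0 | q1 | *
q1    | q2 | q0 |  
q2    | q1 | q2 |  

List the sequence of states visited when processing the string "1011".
q0 → q1 → q2 → q2 → q2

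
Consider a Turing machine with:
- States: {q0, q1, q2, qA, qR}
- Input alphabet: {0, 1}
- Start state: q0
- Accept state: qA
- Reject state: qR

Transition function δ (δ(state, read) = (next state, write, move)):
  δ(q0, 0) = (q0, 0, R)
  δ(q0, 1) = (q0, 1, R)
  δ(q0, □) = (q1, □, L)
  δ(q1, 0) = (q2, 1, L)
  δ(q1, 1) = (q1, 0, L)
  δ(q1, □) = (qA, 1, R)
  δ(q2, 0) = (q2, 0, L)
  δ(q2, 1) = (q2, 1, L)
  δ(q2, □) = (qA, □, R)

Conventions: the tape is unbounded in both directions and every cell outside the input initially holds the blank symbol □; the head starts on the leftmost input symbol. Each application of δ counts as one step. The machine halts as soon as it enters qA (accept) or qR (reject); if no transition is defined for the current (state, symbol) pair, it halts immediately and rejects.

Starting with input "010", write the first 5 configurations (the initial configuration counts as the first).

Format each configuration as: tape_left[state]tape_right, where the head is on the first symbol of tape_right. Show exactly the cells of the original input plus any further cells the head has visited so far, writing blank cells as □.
Step 0: [q0]010 (head at position 0)
Step 1: δ(q0, 0) = (q0, 0, R)  ⊢  0[q0]10 (head at position 1)
Step 2: δ(q0, 1) = (q0, 1, R)  ⊢  01[q0]0 (head at position 2)
Step 3: δ(q0, 0) = (q0, 0, R)  ⊢  010[q0]□ (head at position 3)
Step 4: δ(q0, □) = (q1, □, L)  ⊢  01[q1]0□ (head at position 2)

Final answer: [q0]010 ⊢ 0[q0]10 ⊢ 01[q0]0 ⊢ 010[q0]□ ⊢ 01[q1]0□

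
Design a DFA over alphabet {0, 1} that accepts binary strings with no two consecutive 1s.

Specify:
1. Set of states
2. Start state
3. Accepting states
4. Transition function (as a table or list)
One valid DFA (any DFA recognizing the same language is acceptable):
States: {q0, q1, dead}
Start: q0
Accepting: {q0, q1}
Transitions (accepting states marked with *):
State | 0 | 1 | Accepting
-------------------------
q0    | q0 | q1 | *
q1    | q0 | dead | *
dead  | dead | dead |  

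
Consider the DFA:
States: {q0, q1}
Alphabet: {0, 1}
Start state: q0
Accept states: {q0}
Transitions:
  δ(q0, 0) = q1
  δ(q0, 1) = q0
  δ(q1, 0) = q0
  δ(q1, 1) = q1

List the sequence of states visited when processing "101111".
Starting at q0
Read '1': q0 -> q0
Read '0': q0 -> q1
Read '1': q1 -> q1
Read '1': q1 -> q1
Read '1': q1 -> q1
Read '1': q1 -> q1

Final answer: q0 -> q0 -> q1 -> q1 -> q1 -> q1 -> q1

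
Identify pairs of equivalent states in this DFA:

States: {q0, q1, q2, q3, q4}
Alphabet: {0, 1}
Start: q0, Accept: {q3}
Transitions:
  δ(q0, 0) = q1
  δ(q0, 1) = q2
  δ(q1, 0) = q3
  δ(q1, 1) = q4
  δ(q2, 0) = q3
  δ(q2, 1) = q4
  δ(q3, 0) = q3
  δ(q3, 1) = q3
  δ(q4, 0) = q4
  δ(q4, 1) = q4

Using the table-filling algorithm:
Round 0 – mark pairs where exactly one state is accepting: (q0,q3), (q1,q3), (q2,q3), (q3,q4)
Round 1 – newly marked: (q0,q1) [on 0: q1 vs q3, already marked]; (q0,q2) [on 0: q1 vs q3, already marked]; (q1,q4) [on 0: q3 vs q4, already marked]; (q2,q4) [on 0: q3 vs q4, already marked]
Round 2 – newly marked: (q0,q4) [on 0: q1 vs q4, already marked]
No further pairs can be marked.
(q1, q2) unmarked: δ(q1,0)=q3, δ(q2,0)=q3; δ(q1,1)=q4, δ(q2,1)=q4 → equivalent
Equivalent pairs: (q1, q2)

Final answer: Equivalent pairs: (q1, q2)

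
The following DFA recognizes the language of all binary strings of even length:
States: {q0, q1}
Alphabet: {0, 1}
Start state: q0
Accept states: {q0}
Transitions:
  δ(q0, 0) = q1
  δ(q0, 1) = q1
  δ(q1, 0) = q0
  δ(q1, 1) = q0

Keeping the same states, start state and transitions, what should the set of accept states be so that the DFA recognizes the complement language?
The DFA is complete (every state has a transition on every symbol), so the complement
is recognized by the same DFA with accepting and non-accepting states swapped.
Original accept states: {q0}
Complement accept states = All states - Original accept states
= {q0, q1} - {q0}
= {q1}
Complement language: strings of ODD length

Final answer: {q1}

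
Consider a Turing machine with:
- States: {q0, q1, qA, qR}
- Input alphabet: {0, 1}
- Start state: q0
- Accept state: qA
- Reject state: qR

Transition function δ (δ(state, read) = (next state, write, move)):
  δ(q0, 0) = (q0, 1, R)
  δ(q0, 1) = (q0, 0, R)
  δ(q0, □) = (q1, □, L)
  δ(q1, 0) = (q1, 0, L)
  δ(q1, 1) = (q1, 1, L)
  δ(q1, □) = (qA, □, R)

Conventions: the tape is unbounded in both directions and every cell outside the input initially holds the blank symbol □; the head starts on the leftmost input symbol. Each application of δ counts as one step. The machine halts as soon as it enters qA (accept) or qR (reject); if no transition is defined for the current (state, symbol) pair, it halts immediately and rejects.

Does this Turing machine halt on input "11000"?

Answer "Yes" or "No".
Step 0: [q0]11000 (head at position 0)
Step 1: δ(q0, 1) = (q0, 0, R)  ⊢  0[q0]1000 (head at position 1)
Step 2: δ(q0, 1) = (q0, 0, R)  ⊢  00[q0]000 (head at position 2)
Step 3: δ(q0, 0) = (q0, 1, R)  ⊢  001[q0]00 (head at position 3)
Step 4: δ(q0, 0) = (q0, 1, R)  ⊢  0011[q0]0 (head at position 4)
Step 5: δ(q0, 0) = (q0, 1, R)  ⊢  00111[q0]□ (head at position 5)
Step 6: δ(q0, □) = (q1, □, L)  ⊢  0011[q1]1□ (head at position 4)
Step 7: δ(q1, 1) = (q1, 1, L)  ⊢  001[q1]11□ (head at position 3)
Step 8: δ(q1, 1) = (q1, 1, L)  ⊢  00[q1]111□ (head at position 2)
Step 9: δ(q1, 1) = (q1, 1, L)  ⊢  0[q1]0111□ (head at position 1)
Step 10: δ(q1, 0) = (q1, 0, L)  ⊢  [q1]00111□ (head at position 0)
Step 11: δ(q1, 0) = (q1, 0, L)  ⊢  [q1]□00111□ (head at position -1)
Step 12: δ(q1, □) = (qA, □, R)  ⊢  □[qA]00111□ (head at position 0)
The machine is in qA, so it halts and accepts.
It halts after 12 steps.

Final answer: Yes - halts after 12 steps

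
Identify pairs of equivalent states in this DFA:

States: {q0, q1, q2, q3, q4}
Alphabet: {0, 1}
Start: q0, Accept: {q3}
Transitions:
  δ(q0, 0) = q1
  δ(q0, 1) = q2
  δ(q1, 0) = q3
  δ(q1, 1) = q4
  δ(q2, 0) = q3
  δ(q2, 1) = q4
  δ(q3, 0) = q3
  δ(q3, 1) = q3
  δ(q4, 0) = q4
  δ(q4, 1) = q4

Using the table-filling algorithm:
Round 0 – mark pairs where exactly one state is accepting: (q0,q3), (q1,q3), (q2,q3), (q3,q4)
Round 1 – newly marked: (q0,q1) [on 0: q1 vs q3, already marked]; (q0,q2) [on 0: q1 vs q3, already marked]; (q1,q4) [on 0: q3 vs q4, already marked]; (q2,q4) [on 0: q3 vs q4, already marked]
Round 2 – newly marked: (q0,q4) [on 0: q1 vs q4, already marked]
No further pairs can be marked.
(q1, q2) unmarked: δ(q1,0)=q3, δ(q2,0)=q3; δ(q1,1)=q4, δ(q2,1)=q4 → equivalent
Equivalent pairs: (q1, q2)

Final answer: Equivalent pairs: (q1, q2)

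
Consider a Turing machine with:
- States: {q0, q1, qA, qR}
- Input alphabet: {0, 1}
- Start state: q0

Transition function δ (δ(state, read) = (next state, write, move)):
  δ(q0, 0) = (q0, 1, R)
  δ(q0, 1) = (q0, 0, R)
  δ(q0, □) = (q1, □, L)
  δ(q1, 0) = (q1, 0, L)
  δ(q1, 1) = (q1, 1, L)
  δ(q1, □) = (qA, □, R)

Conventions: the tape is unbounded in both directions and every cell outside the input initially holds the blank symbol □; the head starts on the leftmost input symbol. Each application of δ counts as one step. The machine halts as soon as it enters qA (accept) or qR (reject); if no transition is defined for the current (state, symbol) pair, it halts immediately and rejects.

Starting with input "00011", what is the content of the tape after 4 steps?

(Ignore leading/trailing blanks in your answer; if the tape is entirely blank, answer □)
Step 0: [q0]00011 (head at position 0)
Step 1: δ(q0, 0) = (q0, 1, R)  ⊢  1[q0]0011 (head at position 1)
Step 2: δ(q0, 0) = (q0, 1, R)  ⊢  11[q0]011 (head at position 2)
Step 3: δ(q0, 0) = (q0, 1, R)  ⊢  111[q0]11 (head at position 3)
Step 4: δ(q0, 1) = (q0, 0, R)  ⊢  1110[q0]1 (head at position 4)
Tape after 4 steps (ignoring surrounding blanks): 11101

Final answer: Tape: 11101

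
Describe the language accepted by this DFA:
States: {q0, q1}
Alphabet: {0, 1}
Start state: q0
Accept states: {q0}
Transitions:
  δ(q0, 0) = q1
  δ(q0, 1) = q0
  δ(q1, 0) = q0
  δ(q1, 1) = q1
Analyzing the DFA structure:
Start state: q0
Accept states: {q0}
Interpreting what each state remembers (checking against the transitions):
  q0: an even number of 0s has been read so far
  q1: an odd number of 0s has been read so far
  δ(q0, 0): in q0 (an even number of 0s has been read so far), after reading 0 we have: an odd number of 0s has been read so far → q1
  δ(q0, 1): in q0 (an even number of 0s has been read so far), after reading 1 we have: an even number of 0s has been read so far → q0
  δ(q1, 0): in q1 (an odd number of 0s has been read so far), after reading 0 we have: an even number of 0s has been read so far → q0
  δ(q1, 1): in q1 (an odd number of 0s has been read so far), after reading 1 we have: an odd number of 0s has been read so far → q1
A string is accepted iff it ends in {q0}, i.e. an even number of 0s has been read so far.
Language: All binary strings with an even number of 0s

Final answer: All binary strings with an even number of 0s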